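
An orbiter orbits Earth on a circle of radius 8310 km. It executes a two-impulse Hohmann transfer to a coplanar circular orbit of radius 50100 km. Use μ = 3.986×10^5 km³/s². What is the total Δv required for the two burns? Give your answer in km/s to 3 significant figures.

Transfer-ellipse semi-major axis a_t = (r₁ + r₂)/2 = (8310 + 50100)/2 = 29205 km.
At r₁ the circular-orbit speed is v₁ = √(μ/r₁) = 6.926 km/s.
On the transfer ellipse at r₁, vis-viva gives v_p = √[μ(2/r₁ − 1/a_t)] = 9.071 km/s.
First burn Δv₁ = |v_p − v₁| = 2.145 km/s.
At r₂, v₂ = √(μ/r₂) = 2.821 km/s.
Transfer-orbit speed at r₂: v_a = √[μ(2/r₂ − 1/a_t)] = 1.505 km/s.
Second burn Δv₂ = |v₂ − v_a| = 1.316 km/s.
Total Δv = Δv₁ + Δv₂ = 3.461 km/s.

Δv = 3.46 km/s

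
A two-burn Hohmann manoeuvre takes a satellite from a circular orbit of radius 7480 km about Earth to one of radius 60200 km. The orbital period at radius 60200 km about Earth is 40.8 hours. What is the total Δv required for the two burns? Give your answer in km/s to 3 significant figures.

From Kepler's third law T² = 4π²r³/μ at r = 60200 km, T = 40.8 hours = 40.8 × 3600 s = 1.4688×10^5 s: μ = 4π²r³/T² = 3.99231×10^5 km³/s².
Transfer-ellipse semi-major axis a_t = (r₁ + r₂)/2 = (7480 + 60200)/2 = 33840 km.
At r₁ the circular-orbit speed is v₁ = √(μ/r₁) = 7.3057 km/s.
On the transfer ellipse at r₁, vis-viva equation gives v_p = √[μ(2/r₁ − 1/a_t)] = 9.7442 km/s.
First burn Δv₁ = |v_p − v₁| = 2.4385 km/s.
Circular speed at r₂: v₂ = √(μ/r₂) = 2.5752 km/s.
Transfer-orbit speed at r₂: v_a = √[μ(2/r₂ − 1/a_t)] = 1.2107 km/s.
Second burn Δv₂ = |v₂ − v_a| = 1.3645 km/s.
Total Δv = Δv₁ + Δv₂ = 3.803 km/s.

Δv = 3.80 km/s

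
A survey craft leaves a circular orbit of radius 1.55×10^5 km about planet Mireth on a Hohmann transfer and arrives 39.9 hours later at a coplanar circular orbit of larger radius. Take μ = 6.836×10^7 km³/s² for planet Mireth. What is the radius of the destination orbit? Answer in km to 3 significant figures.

r₂ = 8.91×10^5 km

Transfer time t = 39.9 hours = 1.4364×10^5 s, and t = π√(a_t³/μ).
So a_t = (μ t²/π²)^(1/3) = (6.836×10^7 × (1.4364×10^5)² / π²)^(1/3) = 5.2282×10^5 km.
Since a_t = (r₁ + r₂)/2, r₂ = 2a_t − r₁ = 2×5.2282×10^5 − 1.550×10^5 = 8.9064×10^5 km.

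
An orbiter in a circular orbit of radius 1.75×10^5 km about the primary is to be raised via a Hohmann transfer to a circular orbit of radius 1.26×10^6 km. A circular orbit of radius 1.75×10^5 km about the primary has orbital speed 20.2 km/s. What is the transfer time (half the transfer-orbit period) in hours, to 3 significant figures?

From the circular-orbit relation v² = μ/r at r = 1.75×10^5 km: μ = v²r = (20.2)² × 1.75×10^5 = 7.14070×10^7 km³/s².
Semi-major axis of the transfer orbit: a_t = (1.750×10^5 + 1.260×10^6)/2 = 7.175×10^5 km.
Transfer time t = π√(a_t³/μ) = π√((7.175×10^5)³ / 7.14070×10^7) = 2.2595×10^5 s.
Converting: 2.2595×10^5 s ÷ 3600 s/hour = 62.8 hours.

t = 62.8 hours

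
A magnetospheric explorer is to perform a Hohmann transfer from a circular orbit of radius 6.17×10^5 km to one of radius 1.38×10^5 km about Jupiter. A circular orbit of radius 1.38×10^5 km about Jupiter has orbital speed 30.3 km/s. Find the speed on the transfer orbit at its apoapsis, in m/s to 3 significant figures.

From the circular-orbit relation v² = μ/r at r = 1.38×10^5 km: μ = v²r = (30.3)² × 1.38×10^5 = 1.26696×10^8 km³/s².
Semi-major axis of the transfer orbit: a_t = (6.170×10^5 + 1.380×10^5)/2 = 3.775×10^5 km.
At apoapsis, r = 6.170×10^5 km.
Vis-viva: v = √[μ(2/r − 1/a_t)] = √[1.26696×10^8 × (2/6.170×10^5 − 1/3.775×10^5)] = 8.664 km/s.

v = 8660 m/s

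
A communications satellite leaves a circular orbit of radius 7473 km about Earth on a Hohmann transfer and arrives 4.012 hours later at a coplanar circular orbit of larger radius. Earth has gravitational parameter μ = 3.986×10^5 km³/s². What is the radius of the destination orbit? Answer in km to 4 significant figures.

Transfer time t = 4.012 hours = 14443.2 s, and t = π√(a_t³/μ).
So a_t = (μ t²/π²)^(1/3) = (3.986×10^5 × (14443.2)² / π²)^(1/3) = 20348 km.
Since a_t = (r₁ + r₂)/2, r₂ = 2a_t − r₁ = 2×20348 − 7473 = 33223 km.

r₂ = 33220 km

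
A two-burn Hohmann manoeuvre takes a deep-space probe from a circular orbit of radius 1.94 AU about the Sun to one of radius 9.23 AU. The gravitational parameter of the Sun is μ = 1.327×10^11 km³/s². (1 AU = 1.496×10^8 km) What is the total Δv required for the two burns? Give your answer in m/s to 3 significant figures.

Δv = 10100 m/s

In km: r₁ = 1.94 × 1.496×10^8 = 2.90224×10^8 km; r₂ = 9.23 × 1.496×10^8 = 1.380808×10^9 km.
Semi-major axis of the transfer orbit: a_t = (2.90224×10^8 + 1.380808×10^9)/2 = 8.35516×10^8 km.
Circular speed at r₁: v₁ = √(μ/r₁) = √(1.327×10^11/2.90224×10^8) = 21.383 km/s.
Transfer-orbit speed at r₁ (vis-viva equation): v_p = √[μ(2/r₁ − 1/a_t)] = 27.489 km/s.
First burn Δv₁ = |v_p − v₁| = 6.106 km/s.
Circular speed at r₂: v₂ = √(μ/r₂) = 9.803 km/s.
Transfer-orbit speed at r₂: v_a = √[μ(2/r₂ − 1/a_t)] = 5.778 km/s.
Second burn Δv₂ = |v₂ − v_a| = 4.025 km/s.
Δv = Δv₁ + Δv₂ = 6.106 + 4.025 = 10.13 km/s.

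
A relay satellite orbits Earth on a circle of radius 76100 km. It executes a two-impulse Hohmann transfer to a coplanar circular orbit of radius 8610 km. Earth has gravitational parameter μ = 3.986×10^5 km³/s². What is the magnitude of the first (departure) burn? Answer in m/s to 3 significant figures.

Δv₁ = 1260 m/s

The Hohmann ellipse has a_t = (r₁ + r₂)/2 = 42355 km.
On the circular orbit at r = 76100 km, v_c = √(μ/r) = 2.289 km/s.
Vis-viva on the transfer ellipse at r = 76100 km gives v_t = √[μ(2/r − 1/a_t)] = 1.032 km/s.
Δv₁ = |v_t − v_c| = |1.032 − 2.289| = 1.257 km/s.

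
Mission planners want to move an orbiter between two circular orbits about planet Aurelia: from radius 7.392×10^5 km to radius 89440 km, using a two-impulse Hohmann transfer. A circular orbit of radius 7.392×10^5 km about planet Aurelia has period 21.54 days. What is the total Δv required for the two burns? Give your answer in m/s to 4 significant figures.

Δv = 3745 m/s

From Kepler's third law T² = 4π²r³/μ at r = 7.392×10^5 km, T = 21.54 days = 21.54 × 86400 s = 1.861056×10^6 s: μ = 4π²r³/T² = 4.60391×10^6 km³/s².
Semi-major axis of the transfer orbit: a_t = (7.392×10^5 + 89440)/2 = 4.1432×10^5 km.
Circular speed at r₁: v₁ = √(μ/r₁) = √(4.60391×10^6/7.392×10^5) = 2.496 km/s.
Transfer-orbit speed at r₁ (v² = μ(2/r − 1/a)): v_a = √[μ(2/r₁ − 1/a_t)] = 1.160 km/s.
First burn Δv₁ = |v_a − v₁| = 1.336 km/s.
Circular speed at r₂: v₂ = √(μ/r₂) = 7.1746 km/s.
Transfer-orbit speed at r₂: v_p = √[μ(2/r₂ − 1/a_t)] = 9.5832 km/s.
Second burn Δv₂ = |v₂ − v_p| = 2.409 km/s.
Δv = Δv₁ + Δv₂ = 1.336 + 2.409 = 3.745 km/s.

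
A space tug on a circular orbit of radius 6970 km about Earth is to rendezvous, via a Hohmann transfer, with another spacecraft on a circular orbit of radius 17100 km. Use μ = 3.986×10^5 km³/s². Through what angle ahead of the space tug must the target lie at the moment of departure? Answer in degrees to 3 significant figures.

Transfer-ellipse semi-major axis a_t = (r₁ + r₂)/2 = (6970 + 17100)/2 = 12035 km.
Transfer time t = π√(a_t³/μ) = 6570 s.
The target's mean motion on its circular orbit is ω₂ = √(μ/r₂³) = 2.823×10^-4 rad/s.
Angle swept by the target during transfer: ω₂·t = 1.855 rad = 106.3°.
Arrival is 180° from departure on the ellipse, so φ = 180° − 106.3° = 73.7°.

φ = 73.7°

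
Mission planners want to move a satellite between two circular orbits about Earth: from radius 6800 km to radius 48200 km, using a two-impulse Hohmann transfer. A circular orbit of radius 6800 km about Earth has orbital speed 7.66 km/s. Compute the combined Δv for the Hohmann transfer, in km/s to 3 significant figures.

Δv = 3.93 km/s

From the circular-orbit relation v² = μ/r at r = 6800 km: μ = v²r = (7.66)² × 6800 = 3.98994×10^5 km³/s².
Transfer-ellipse semi-major axis a_t = (r₁ + r₂)/2 = (6800 + 48200)/2 = 27500 km.
Circular speed at r₁: v₁ = √(μ/r₁) = √(3.98994×10^5/6800) = 7.660000 km/s.
On the transfer ellipse at r₁, v² = μ(2/r − 1/a) gives v_p = √[μ(2/r₁ − 1/a_t)] = 10.14112 km/s.
First burn Δv₁ = |v_p − v₁| = 2.48112 km/s.
At r₂, v₂ = √(μ/r₂) = 2.87713 km/s.
Transfer-orbit speed at r₂: v_a = √[μ(2/r₂ − 1/a_t)] = 1.43070 km/s.
Second burn Δv₂ = |v₂ − v_a| = 1.44643 km/s.
Total Δv = Δv₁ + Δv₂ = 3.928 km/s.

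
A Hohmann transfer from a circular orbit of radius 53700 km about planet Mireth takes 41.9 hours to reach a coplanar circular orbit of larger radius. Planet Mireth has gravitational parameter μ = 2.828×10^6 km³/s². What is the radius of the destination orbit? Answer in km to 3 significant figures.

r₂ = 3.20×10^5 km

Transfer time t = 41.9 hours = 1.5084×10^5 s, and t = π√(a_t³/μ).
So a_t = (μ t²/π²)^(1/3) = (2.828×10^6 × (1.5084×10^5)² / π²)^(1/3) = 1.8681×10^5 km.
Since a_t = (r₁ + r₂)/2, r₂ = 2a_t − r₁ = 2×1.8681×10^5 − 53700 = 3.1992×10^5 km.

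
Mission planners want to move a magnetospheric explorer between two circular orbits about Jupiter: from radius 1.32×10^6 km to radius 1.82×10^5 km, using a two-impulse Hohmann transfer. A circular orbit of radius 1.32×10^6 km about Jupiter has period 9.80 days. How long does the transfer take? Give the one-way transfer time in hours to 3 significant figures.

t = 50.5 hours

From Kepler's third law T² = 4π²r³/μ at r = 1.32×10^6 km, T = 9.80 days = 9.80 × 86400 s = 8.4672×10^5 s: μ = 4π²r³/T² = 1.26649×10^8 km³/s².
The Hohmann ellipse has a_t = (r₁ + r₂)/2 = 7.510×10^5 km.
By Kepler's third law the transfer-orbit period is T = 2π√(a_t³/μ), so t = T/2 = 1.817×10^5 s.
Converting: 1.817×10^5 s ÷ 3600 s/hour = 50.5 hours.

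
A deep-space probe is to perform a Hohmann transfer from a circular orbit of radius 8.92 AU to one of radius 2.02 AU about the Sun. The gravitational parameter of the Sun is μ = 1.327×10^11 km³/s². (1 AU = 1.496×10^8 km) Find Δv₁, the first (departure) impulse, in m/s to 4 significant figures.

Δv₁ = 3912 m/s

In km: r₁ = 8.92 × 1.496×10^8 = 1.334432×10^9 km; r₂ = 2.02 × 1.496×10^8 = 3.02192×10^8 km.
Semi-major axis of the transfer orbit: a_t = (1.334432×10^9 + 3.02192×10^8)/2 = 8.18312×10^8 km.
Circular speed at r = 1.334432×10^9 km: v_c = √(μ/r) = 9.972 km/s.
Vis-viva on the transfer ellipse at r = 1.334432×10^9 km gives v_t = √[μ(2/r − 1/a_t)] = 6.060 km/s.
Δv₁ = |v_t − v_c| = |6.060 − 9.972| = 3.912 km/s.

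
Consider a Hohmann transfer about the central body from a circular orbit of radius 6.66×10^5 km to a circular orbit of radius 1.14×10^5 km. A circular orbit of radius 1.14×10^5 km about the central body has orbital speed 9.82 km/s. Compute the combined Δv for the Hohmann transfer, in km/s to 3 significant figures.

Δv = 4.88 km/s

From the circular-orbit relation v² = μ/r at r = 1.14×10^5 km: μ = v²r = (9.82)² × 1.14×10^5 = 1.09933×10^7 km³/s².
Transfer-ellipse semi-major axis a_t = (r₁ + r₂)/2 = (6.660×10^5 + 1.140×10^5)/2 = 3.900×10^5 km.
Circular speed at r₁: v₁ = √(μ/r₁) = √(1.09933×10^7/6.660×10^5) = 4.063 km/s.
On the transfer ellipse at r₁, v² = μ(2/r − 1/a) gives v_a = √[μ(2/r₁ − 1/a_t)] = 2.197 km/s.
First burn Δv₁ = |v_a − v₁| = 1.866 km/s.
At r₂, v₂ = √(μ/r₂) = 9.8200 km/s.
Transfer-orbit speed at r₂: v_p = √[μ(2/r₂ − 1/a_t)] = 12.833 km/s.
Second burn Δv₂ = |v₂ − v_p| = 3.013 km/s.
Total Δv = Δv₁ + Δv₂ = 4.879 km/s.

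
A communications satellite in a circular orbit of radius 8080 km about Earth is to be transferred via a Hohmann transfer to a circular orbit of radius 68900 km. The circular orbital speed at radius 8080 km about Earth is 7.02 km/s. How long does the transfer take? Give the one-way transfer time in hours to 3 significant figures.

t = 10.4 hours

From the circular-orbit relation v² = μ/r at r = 8080 km: μ = v²r = (7.02)² × 8080 = 3.98186×10^5 km³/s².
Transfer-ellipse semi-major axis a_t = (r₁ + r₂)/2 = (8080 + 68900)/2 = 38490 km.
Half the transfer-orbit period gives t = π√(a_t³/μ) = 37590 s.
Converting: 37590 s ÷ 3600 s/hour = 10.4 hours.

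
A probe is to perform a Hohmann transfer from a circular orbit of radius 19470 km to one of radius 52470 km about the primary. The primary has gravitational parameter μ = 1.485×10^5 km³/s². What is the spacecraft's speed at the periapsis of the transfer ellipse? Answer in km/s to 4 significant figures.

v = 3.336 km/s

The Hohmann ellipse has a_t = (r₁ + r₂)/2 = 35970 km.
The periapsis of the transfer ellipse is at r = 19470 km.
From the vis-viva equation, v = √[μ(2/r − 1/a_t)] = 3.336 km/s.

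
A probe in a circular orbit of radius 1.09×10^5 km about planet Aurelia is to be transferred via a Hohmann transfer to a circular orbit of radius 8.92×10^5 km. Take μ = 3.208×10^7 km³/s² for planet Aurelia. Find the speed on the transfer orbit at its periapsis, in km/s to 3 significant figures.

Transfer-ellipse semi-major axis a_t = (r₁ + r₂)/2 = (1.090×10^5 + 8.920×10^5)/2 = 5.005×10^5 km.
The periapsis of the transfer ellipse is at r = 1.090×10^5 km.
Applying v² = μ(2/r − 1/a_t): v = 22.90 km/s.

v = 22.9 km/s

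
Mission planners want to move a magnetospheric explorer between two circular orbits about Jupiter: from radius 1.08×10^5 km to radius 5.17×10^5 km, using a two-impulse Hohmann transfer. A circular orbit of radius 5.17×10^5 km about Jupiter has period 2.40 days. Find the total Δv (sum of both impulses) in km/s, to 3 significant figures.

From Kepler's third law T² = 4π²r³/μ at r = 5.17×10^5 km, T = 2.40 days = 2.40 × 86400 s = 2.0736×10^5 s: μ = 4π²r³/T² = 1.26877×10^8 km³/s².
Transfer-ellipse semi-major axis a_t = (r₁ + r₂)/2 = (1.080×10^5 + 5.170×10^5)/2 = 3.125×10^5 km.
Circular speed at r₁: v₁ = √(μ/r₁) = √(1.26877×10^8/1.080×10^5) = 34.275 km/s.
On the transfer ellipse at r₁, v² = μ(2/r − 1/a) gives v_p = √[μ(2/r₁ − 1/a_t)] = 44.086 km/s.
First burn Δv₁ = |v_p − v₁| = 9.811 km/s.
At r₂, v₂ = √(μ/r₂) = 15.6655 km/s.
Transfer-orbit speed at r₂: v_a = √[μ(2/r₂ − 1/a_t)] = 9.20942 km/s.
Second burn Δv₂ = |v₂ − v_a| = 6.456 km/s.
Δv = Δv₁ + Δv₂ = 9.811 + 6.456 = 16.27 km/s.

Δv = 16.3 km/s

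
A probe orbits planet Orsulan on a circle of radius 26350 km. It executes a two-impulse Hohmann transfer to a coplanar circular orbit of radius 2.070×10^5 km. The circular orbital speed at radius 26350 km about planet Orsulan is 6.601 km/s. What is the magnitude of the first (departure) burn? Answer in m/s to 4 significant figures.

From the circular-orbit relation v² = μ/r at r = 26350 km: μ = v²r = (6.601)² × 26350 = 1.14815×10^6 km³/s².
The Hohmann ellipse has a_t = (r₁ + r₂)/2 = 1.16675×10^5 km.
On the circular orbit at r = 26350 km, v_c = √(μ/r) = 6.601 km/s.
Transfer-orbit speed at the same r (vis-viva, a = a_t): v_t = √[μ(2/r − 1/a_t)] = 8.792 km/s.
Δv₁ = |v_t − v_c| = |8.792 − 6.601| = 2.191 km/s.

Δv₁ = 2191 m/s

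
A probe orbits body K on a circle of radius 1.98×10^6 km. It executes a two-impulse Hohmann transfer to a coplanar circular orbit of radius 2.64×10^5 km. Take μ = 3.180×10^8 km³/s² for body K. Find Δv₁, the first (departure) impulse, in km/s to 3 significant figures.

The Hohmann ellipse has a_t = (r₁ + r₂)/2 = 1.122×10^6 km.
On the circular orbit at r = 1.980×10^6 km, v_c = √(μ/r) = 12.673 km/s.
Transfer-orbit speed at the same r (vis-viva, a = a_t): v_t = √[μ(2/r − 1/a_t)] = 6.1473 km/s.
Δv₁ = |v_t − v_c| = |6.1473 − 12.673| = 6.526 km/s.

Δv₁ = 6.53 km/s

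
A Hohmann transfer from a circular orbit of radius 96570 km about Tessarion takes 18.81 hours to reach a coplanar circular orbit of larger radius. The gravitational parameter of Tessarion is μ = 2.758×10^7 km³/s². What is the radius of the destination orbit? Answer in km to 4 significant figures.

Transfer time t = 18.81 hours = 67716 s, and t = π√(a_t³/μ).
So a_t = (μ t²/π²)^(1/3) = (2.758×10^7 × (67716)² / π²)^(1/3) = 2.34005×10^5 km.
Since a_t = (r₁ + r₂)/2, r₂ = 2a_t − r₁ = 2×2.34005×10^5 − 96570 = 3.7144×10^5 km.

r₂ = 3.714×10^5 km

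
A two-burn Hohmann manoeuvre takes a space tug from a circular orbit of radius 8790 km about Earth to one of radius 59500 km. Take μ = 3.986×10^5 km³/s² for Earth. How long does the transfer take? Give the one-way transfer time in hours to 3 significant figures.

t = 8.72 hours

Semi-major axis of the transfer orbit: a_t = (8790 + 59500)/2 = 34145 km.
Transfer time t = π√(a_t³/μ) = π√((34145)³ / 3.986×10^5) = 31400 s.
Converting: 31400 s ÷ 3600 s/hour = 8.72 hours.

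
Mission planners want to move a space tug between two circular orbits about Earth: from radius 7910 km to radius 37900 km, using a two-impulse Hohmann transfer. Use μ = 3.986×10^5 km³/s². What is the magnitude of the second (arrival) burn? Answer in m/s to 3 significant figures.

Semi-major axis of the transfer orbit: a_t = (7910 + 37900)/2 = 22905 km.
On the circular orbit at r = 37900 km, v_c = √(μ/r) = 3.243 km/s.
Vis-viva on the transfer ellipse at r = 37900 km gives v_t = √[μ(2/r − 1/a_t)] = 1.906 km/s.
Δv₂ = |v_t − v_c| = |1.906 − 3.243| = 1.337 km/s.

Δv₂ = 1340 m/s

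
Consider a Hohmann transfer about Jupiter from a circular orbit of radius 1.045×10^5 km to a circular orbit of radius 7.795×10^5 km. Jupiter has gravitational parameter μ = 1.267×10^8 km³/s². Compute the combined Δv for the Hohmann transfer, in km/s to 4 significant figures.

Δv = 17.97 km/s

Transfer-ellipse semi-major axis a_t = (r₁ + r₂)/2 = (1.045×10^5 + 7.795×10^5)/2 = 4.420×10^5 km.
Circular speed at r₁: v₁ = √(μ/r₁) = √(1.267×10^8/1.045×10^5) = 34.82 km/s.
On the transfer ellipse at r₁, v² = μ(2/r − 1/a) gives v_p = √[μ(2/r₁ − 1/a_t)] = 46.24 km/s.
First burn Δv₁ = |v_p − v₁| = 11.42 km/s.
Circular speed at r₂: v₂ = √(μ/r₂) = 12.749 km/s.
Transfer-orbit speed at r₂: v_a = √[μ(2/r₂ − 1/a_t)] = 6.1991 km/s.
Second burn Δv₂ = |v₂ − v_a| = 6.550 km/s.
Total Δv = Δv₁ + Δv₂ = 17.97 km/s.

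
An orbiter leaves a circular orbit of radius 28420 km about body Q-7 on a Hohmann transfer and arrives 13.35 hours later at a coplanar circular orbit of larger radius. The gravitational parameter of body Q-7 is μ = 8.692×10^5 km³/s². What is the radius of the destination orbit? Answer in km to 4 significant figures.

r₂ = 89200 km

Transfer time t = 13.35 hours = 48060 s, and t = π√(a_t³/μ).
So a_t = (μ t²/π²)^(1/3) = (8.692×10^5 × (48060)² / π²)^(1/3) = 58812 km.
Since a_t = (r₁ + r₂)/2, r₂ = 2a_t − r₁ = 2×58812 − 28420 = 89204 km.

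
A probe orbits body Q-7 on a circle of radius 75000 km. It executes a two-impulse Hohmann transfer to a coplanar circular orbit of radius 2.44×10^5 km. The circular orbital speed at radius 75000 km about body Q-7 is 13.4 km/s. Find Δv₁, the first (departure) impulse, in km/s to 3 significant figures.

Δv₁ = 3.17 km/s

From the circular-orbit relation v² = μ/r at r = 75000 km: μ = v²r = (13.4)² × 75000 = 1.34670×10^7 km³/s².
Semi-major axis of the transfer orbit: a_t = (75000 + 2.440×10^5)/2 = 1.595×10^5 km.
On the circular orbit at r = 75000 km, v_c = √(μ/r) = 13.400 km/s.
Vis-viva on the transfer ellipse at r = 75000 km gives v_t = √[μ(2/r − 1/a_t)] = 16.574 km/s.
Δv₁ = |v_t − v_c| = |16.574 − 13.400| = 3.174 km/s.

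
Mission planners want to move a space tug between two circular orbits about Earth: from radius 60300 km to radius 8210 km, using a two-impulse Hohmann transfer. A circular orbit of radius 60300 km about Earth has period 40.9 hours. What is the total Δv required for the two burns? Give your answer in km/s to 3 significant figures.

Δv = 3.59 km/s

From Kepler's third law T² = 4π²r³/μ at r = 60300 km, T = 40.9 hours = 40.9 × 3600 s = 1.4724×10^5 s: μ = 4π²r³/T² = 3.99264×10^5 km³/s².
Transfer-ellipse semi-major axis a_t = (r₁ + r₂)/2 = (60300 + 8210)/2 = 34255 km.
At r₁ the circular-orbit speed is v₁ = √(μ/r₁) = 2.573 km/s.
On the transfer ellipse at r₁, vis-viva equation gives v_a = √[μ(2/r₁ − 1/a_t)] = 1.260 km/s.
First burn Δv₁ = |v_a − v₁| = 1.313 km/s.
Circular speed at r₂: v₂ = √(μ/r₂) = 6.9736 km/s.
Transfer-orbit speed at r₂: v_p = √[μ(2/r₂ − 1/a_t)] = 9.2524 km/s.
Second burn Δv₂ = |v₂ − v_p| = 2.279 km/s.
Δv = Δv₁ + Δv₂ = 1.313 + 2.279 = 3.592 km/s.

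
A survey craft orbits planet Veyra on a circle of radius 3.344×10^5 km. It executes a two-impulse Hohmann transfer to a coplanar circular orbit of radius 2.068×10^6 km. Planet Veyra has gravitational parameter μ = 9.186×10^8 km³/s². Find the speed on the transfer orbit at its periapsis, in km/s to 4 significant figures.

v = 68.77 km/s

Semi-major axis of the transfer orbit: a_t = (3.344×10^5 + 2.068×10^6)/2 = 1.2012×10^6 km.
At periapsis, r = 3.344×10^5 km.
From the vis-viva equation, v = √[μ(2/r − 1/a_t)] = 68.77 km/s.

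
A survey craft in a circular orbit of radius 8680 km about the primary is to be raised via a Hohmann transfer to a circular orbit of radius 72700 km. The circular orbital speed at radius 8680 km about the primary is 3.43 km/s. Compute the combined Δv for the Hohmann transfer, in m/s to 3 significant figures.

From the circular-orbit relation v² = μ/r at r = 8680 km: μ = v²r = (3.43)² × 8680 = 1.02119×10^5 km³/s².
The Hohmann ellipse has a_t = (r₁ + r₂)/2 = 40690 km.
Circular speed at r₁: v₁ = √(μ/r₁) = √(1.02119×10^5/8680) = 3.430 km/s.
Transfer-orbit speed at r₁ (vis-viva equation): v_p = √[μ(2/r₁ − 1/a_t)] = 4.585 km/s.
First burn Δv₁ = |v_p − v₁| = 1.155 km/s.
At r₂, v₂ = √(μ/r₂) = 1.1852 km/s.
Transfer-orbit speed at r₂: v_a = √[μ(2/r₂ − 1/a_t)] = 0.54740 km/s.
Second burn Δv₂ = |v₂ − v_a| = 0.6378 km/s.
Total Δv = Δv₁ + Δv₂ = 1.793 km/s.

Δv = 1790 m/s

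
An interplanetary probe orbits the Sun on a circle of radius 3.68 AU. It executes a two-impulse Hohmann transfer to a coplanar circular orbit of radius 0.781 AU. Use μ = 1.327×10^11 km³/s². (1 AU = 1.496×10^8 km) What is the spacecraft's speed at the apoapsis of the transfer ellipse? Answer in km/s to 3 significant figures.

In km: r₁ = 3.68 × 1.496×10^8 = 5.50528×10^8 km; r₂ = 0.781 × 1.496×10^8 = 1.168376×10^8 km.
Transfer-ellipse semi-major axis a_t = (r₁ + r₂)/2 = (5.50528×10^8 + 1.168376×10^8)/2 = 3.336828×10^8 km.
At apoapsis, r = 5.50528×10^8 km.
From the vis-viva equation, v = √[μ(2/r − 1/a_t)] = 9.187 km/s.

v = 9.19 km/s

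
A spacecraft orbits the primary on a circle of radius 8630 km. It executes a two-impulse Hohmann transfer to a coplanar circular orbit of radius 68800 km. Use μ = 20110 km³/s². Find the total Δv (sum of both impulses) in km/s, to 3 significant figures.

Transfer-ellipse semi-major axis a_t = (r₁ + r₂)/2 = (8630 + 68800)/2 = 38715 km.
At r₁ the circular-orbit speed is v₁ = √(μ/r₁) = 1.526513 km/s.
Transfer-orbit speed at r₁ (vis-viva equation): v_p = √[μ(2/r₁ − 1/a_t)] = 2.034957 km/s.
First burn Δv₁ = |v_p − v₁| = 0.5084 km/s.
At r₂, v₂ = √(μ/r₂) = 0.54064 km/s.
Transfer-orbit speed at r₂: v_a = √[μ(2/r₂ − 1/a_t)] = 0.25526 km/s.
Second burn Δv₂ = |v₂ − v_a| = 0.2854 km/s.
Total Δv = Δv₁ + Δv₂ = 0.7938 km/s.

Δv = 0.794 km/s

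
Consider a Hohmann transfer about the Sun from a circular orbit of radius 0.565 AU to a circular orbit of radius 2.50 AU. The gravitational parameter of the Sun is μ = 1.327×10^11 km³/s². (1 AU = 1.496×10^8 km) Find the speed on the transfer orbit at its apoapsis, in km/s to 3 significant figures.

v = 11.4 km/s

In km: r₁ = 0.565 × 1.496×10^8 = 8.4524×10^7 km; r₂ = 2.50 × 1.496×10^8 = 3.740×10^8 km.
The Hohmann ellipse has a_t = (r₁ + r₂)/2 = 2.29262×10^8 km.
At apoapsis, r = 3.740×10^8 km.
From the vis-viva equation, v = √[μ(2/r − 1/a_t)] = 11.44 km/s.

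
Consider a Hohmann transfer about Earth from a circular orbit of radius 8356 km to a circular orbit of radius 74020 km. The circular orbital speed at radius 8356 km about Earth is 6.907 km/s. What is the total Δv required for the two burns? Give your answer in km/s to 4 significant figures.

Δv = 3.628 km/s

From the circular-orbit relation v² = μ/r at r = 8356 km: μ = v²r = (6.907)² × 8356 = 3.98637×10^5 km³/s².
Semi-major axis of the transfer orbit: a_t = (8356 + 74020)/2 = 41188 km.
At r₁ the circular-orbit speed is v₁ = √(μ/r₁) = 6.9070 km/s.
On the transfer ellipse at r₁, v² = μ(2/r − 1/a) gives v_p = √[μ(2/r₁ − 1/a_t)] = 9.2593 km/s.
First burn Δv₁ = |v_p − v₁| = 2.3523 km/s.
Circular speed at r₂: v₂ = √(μ/r₂) = 2.3207 km/s.
Transfer-orbit speed at r₂: v_a = √[μ(2/r₂ − 1/a_t)] = 1.0453 km/s.
Second burn Δv₂ = |v₂ − v_a| = 1.2754 km/s.
Total Δv = Δv₁ + Δv₂ = 3.628 km/s.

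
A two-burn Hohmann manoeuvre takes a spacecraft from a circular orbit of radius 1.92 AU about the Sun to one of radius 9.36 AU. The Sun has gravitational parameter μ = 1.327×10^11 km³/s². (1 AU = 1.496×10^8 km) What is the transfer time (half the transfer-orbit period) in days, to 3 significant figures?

In km: r₁ = 1.92 × 1.496×10^8 = 2.87232×10^8 km; r₂ = 9.36 × 1.496×10^8 = 1.400256×10^9 km.
Semi-major axis of the transfer orbit: a_t = (2.87232×10^8 + 1.400256×10^9)/2 = 8.43744×10^8 km.
By Kepler's third law the transfer-orbit period is T = 2π√(a_t³/μ), so t = T/2 = 2.114×10^8 s.
Converting: 2.114×10^8 s ÷ 86400 s/day = 2450 days.

t = 2450 days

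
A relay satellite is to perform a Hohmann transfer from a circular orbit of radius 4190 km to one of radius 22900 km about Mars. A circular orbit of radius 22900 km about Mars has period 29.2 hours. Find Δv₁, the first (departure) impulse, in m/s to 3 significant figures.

From Kepler's third law T² = 4π²r³/μ at r = 22900 km, T = 29.2 hours = 29.2 × 3600 s = 1.0512×10^5 s: μ = 4π²r³/T² = 42903.8 km³/s².
Transfer-ellipse semi-major axis a_t = (r₁ + r₂)/2 = (4190 + 22900)/2 = 13545 km.
Circular speed at r = 4190 km: v_c = √(μ/r) = 3.1999 km/s.
Transfer-orbit speed at the same r (vis-viva, a = a_t): v_t = √[μ(2/r − 1/a_t)] = 4.1607 km/s.
Δv₁ = |v_t − v_c| = |4.1607 − 3.1999| = 0.9608 km/s.

Δv₁ = 961 m/s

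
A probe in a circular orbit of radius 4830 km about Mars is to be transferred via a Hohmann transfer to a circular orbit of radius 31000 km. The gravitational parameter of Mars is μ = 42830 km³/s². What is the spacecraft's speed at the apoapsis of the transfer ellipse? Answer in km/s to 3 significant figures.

v = 0.610 km/s

Semi-major axis of the transfer orbit: a_t = (4830 + 31000)/2 = 17915 km.
At apoapsis, r = 31000 km.
Applying v² = μ(2/r − 1/a_t): v = 0.6103 km/s.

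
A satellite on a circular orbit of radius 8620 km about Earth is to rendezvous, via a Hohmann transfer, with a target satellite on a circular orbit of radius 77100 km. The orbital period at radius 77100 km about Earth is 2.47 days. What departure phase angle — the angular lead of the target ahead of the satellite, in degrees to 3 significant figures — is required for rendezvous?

φ = 105°

From Kepler's third law T² = 4π²r³/μ at r = 77100 km, T = 2.47 days = 2.47 × 86400 s = 2.13408×10^5 s: μ = 4π²r³/T² = 3.97284×10^5 km³/s².
Transfer-ellipse semi-major axis a_t = (r₁ + r₂)/2 = (8620 + 77100)/2 = 42860 km.
The half-period of the transfer ellipse is t = π√(a_t³/μ) = 44226.0 s.
Target angular speed ω₂ = √(μ/r₂³) = 2.94421×10^-5 rad/s.
Angle swept by the target during transfer: ω₂·t = 1.30211 rad = 74.61°.
The satellite traverses 180° on the transfer ellipse, so the target must lead by 180° − 74.61° = 105°.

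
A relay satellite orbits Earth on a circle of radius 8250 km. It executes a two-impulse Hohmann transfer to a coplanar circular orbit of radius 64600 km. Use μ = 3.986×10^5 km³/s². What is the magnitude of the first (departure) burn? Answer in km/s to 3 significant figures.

The Hohmann ellipse has a_t = (r₁ + r₂)/2 = 36425 km.
On the circular orbit at r = 8250 km, v_c = √(μ/r) = 6.951 km/s.
Vis-viva on the transfer ellipse at r = 8250 km gives v_t = √[μ(2/r − 1/a_t)] = 9.257 km/s.
Δv₁ = |v_t − v_c| = |9.257 − 6.951| = 2.306 km/s.

Δv₁ = 2.31 km/s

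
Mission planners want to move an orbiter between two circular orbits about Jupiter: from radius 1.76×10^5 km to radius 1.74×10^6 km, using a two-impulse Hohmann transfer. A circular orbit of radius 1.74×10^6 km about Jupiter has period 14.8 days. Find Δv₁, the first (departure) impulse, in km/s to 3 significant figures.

From Kepler's third law T² = 4π²r³/μ at r = 1.74×10^6 km, T = 14.8 days = 14.8 × 86400 s = 1.27872×10^6 s: μ = 4π²r³/T² = 1.27191×10^8 km³/s².
Transfer-ellipse semi-major axis a_t = (r₁ + r₂)/2 = (1.760×10^5 + 1.740×10^6)/2 = 9.580×10^5 km.
On the circular orbit at r = 1.760×10^5 km, v_c = √(μ/r) = 26.883 km/s.
Transfer-orbit speed at the same r (vis-viva, a = a_t): v_t = √[μ(2/r − 1/a_t)] = 36.230 km/s.
Δv₁ = |v_t − v_c| = |36.230 − 26.883| = 9.347 km/s.

Δv₁ = 9.35 km/s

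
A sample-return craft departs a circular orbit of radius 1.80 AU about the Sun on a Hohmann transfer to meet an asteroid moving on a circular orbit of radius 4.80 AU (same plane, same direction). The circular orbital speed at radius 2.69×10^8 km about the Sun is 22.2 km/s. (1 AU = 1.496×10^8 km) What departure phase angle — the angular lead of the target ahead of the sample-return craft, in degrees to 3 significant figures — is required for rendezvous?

φ = 77.4°

From the circular-orbit relation v² = μ/r at r = 2.69×10^8 km: μ = v²r = (22.2)² × 2.69×10^8 = 1.32574×10^11 km³/s².
In km: r₁ = 1.80 × 1.496×10^8 = 2.6928×10^8 km; r₂ = 4.80 × 1.496×10^8 = 7.1808×10^8 km.
Transfer-ellipse semi-major axis a_t = (r₁ + r₂)/2 = (2.6928×10^8 + 7.1808×10^8)/2 = 4.9368×10^8 km.
The half-period of the transfer ellipse is t = π√(a_t³/μ) = 9.464×10^7 s.
The target's mean motion on its circular orbit is ω₂ = √(μ/r₂³) = 1.892×10^-8 rad/s.
Angle swept by the target during transfer: ω₂·t = 1.791 rad = 102.6°.
Arrival is 180° from departure on the ellipse, so φ = 180° − 102.6° = 77.4°.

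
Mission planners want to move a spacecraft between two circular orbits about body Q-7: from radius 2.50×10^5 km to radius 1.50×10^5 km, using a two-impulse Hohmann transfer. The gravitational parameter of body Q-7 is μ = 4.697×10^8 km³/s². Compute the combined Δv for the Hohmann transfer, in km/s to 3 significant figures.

Δv = 12.4 km/s

Semi-major axis of the transfer orbit: a_t = (2.500×10^5 + 1.500×10^5)/2 = 2.000×10^5 km.
At r₁ the circular-orbit speed is v₁ = √(μ/r₁) = 43.345 km/s.
On the transfer ellipse at r₁, vis-viva equation gives v_a = √[μ(2/r₁ − 1/a_t)] = 37.538 km/s.
First burn Δv₁ = |v_a − v₁| = 5.807 km/s.
Circular speed at r₂: v₂ = √(μ/r₂) = 55.958 km/s.
Transfer-orbit speed at r₂: v_p = √[μ(2/r₂ − 1/a_t)] = 62.563 km/s.
Second burn Δv₂ = |v₂ − v_p| = 6.605 km/s.
Total Δv = Δv₁ + Δv₂ = 12.41 km/s.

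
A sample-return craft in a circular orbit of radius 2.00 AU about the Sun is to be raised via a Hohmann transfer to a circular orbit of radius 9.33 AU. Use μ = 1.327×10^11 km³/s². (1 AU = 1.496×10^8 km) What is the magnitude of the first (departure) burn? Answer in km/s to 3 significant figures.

In km: r₁ = 2.00 × 1.496×10^8 = 2.992×10^8 km; r₂ = 9.33 × 1.496×10^8 = 1.395768×10^9 km.
The Hohmann ellipse has a_t = (r₁ + r₂)/2 = 8.47484×10^8 km.
On the circular orbit at r = 2.992×10^8 km, v_c = √(μ/r) = 21.060 km/s.
Vis-viva on the transfer ellipse at r = 2.992×10^8 km gives v_t = √[μ(2/r − 1/a_t)] = 27.027 km/s.
Δv₁ = |v_t − v_c| = |27.027 − 21.060| = 5.967 km/s.

Δv₁ = 5.97 km/s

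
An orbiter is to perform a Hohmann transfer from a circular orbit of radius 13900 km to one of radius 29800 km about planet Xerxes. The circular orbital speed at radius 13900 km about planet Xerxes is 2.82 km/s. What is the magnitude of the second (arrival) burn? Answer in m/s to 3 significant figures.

From the circular-orbit relation v² = μ/r at r = 13900 km: μ = v²r = (2.82)² × 13900 = 1.10538×10^5 km³/s².
The Hohmann ellipse has a_t = (r₁ + r₂)/2 = 21850 km.
On the circular orbit at r = 29800 km, v_c = √(μ/r) = 1.92596 km/s.
Transfer-orbit speed at the same r (vis-viva, a = a_t): v_t = √[μ(2/r − 1/a_t)] = 1.53614 km/s.
Δv₂ = |v_t − v_c| = |1.53614 − 1.92596| = 0.3898 km/s.

Δv₂ = 390 m/s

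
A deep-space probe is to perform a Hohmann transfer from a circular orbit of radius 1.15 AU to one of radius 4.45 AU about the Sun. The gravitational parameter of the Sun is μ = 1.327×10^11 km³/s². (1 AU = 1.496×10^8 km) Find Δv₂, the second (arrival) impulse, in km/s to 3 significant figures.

Δv₂ = 5.07 km/s

In km: r₁ = 1.15 × 1.496×10^8 = 1.7204×10^8 km; r₂ = 4.45 × 1.496×10^8 = 6.6572×10^8 km.
Transfer-ellipse semi-major axis a_t = (r₁ + r₂)/2 = (1.7204×10^8 + 6.6572×10^8)/2 = 4.1888×10^8 km.
Circular speed at r = 6.6572×10^8 km: v_c = √(μ/r) = 14.1185 km/s.
Transfer-orbit speed at the same r (vis-viva, a = a_t): v_t = √[μ(2/r − 1/a_t)] = 9.04815 km/s.
Δv₂ = |v_t − v_c| = |9.04815 − 14.1185| = 5.070 km/s.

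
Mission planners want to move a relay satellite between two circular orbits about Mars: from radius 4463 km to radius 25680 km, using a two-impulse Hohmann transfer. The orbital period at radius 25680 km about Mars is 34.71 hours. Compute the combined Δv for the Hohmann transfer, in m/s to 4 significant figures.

Δv = 1534 m/s

From Kepler's third law T² = 4π²r³/μ at r = 25680 km, T = 34.71 hours = 34.71 × 3600 s = 1.24956×10^5 s: μ = 4π²r³/T² = 42818.4 km³/s².
The Hohmann ellipse has a_t = (r₁ + r₂)/2 = 15071.5 km.
Circular speed at r₁: v₁ = √(μ/r₁) = √(42818.4/4463) = 3.09743 km/s.
On the transfer ellipse at r₁, v² = μ(2/r − 1/a) gives v_p = √[μ(2/r₁ − 1/a_t)] = 4.04316 km/s.
First burn Δv₁ = |v_p − v₁| = 0.9457 km/s.
At r₂, v₂ = √(μ/r₂) = 1.2913 km/s.
Transfer-orbit speed at r₂: v_a = √[μ(2/r₂ − 1/a_t)] = 0.70267 km/s.
Second burn Δv₂ = |v₂ − v_a| = 0.5886 km/s.
Δv = Δv₁ + Δv₂ = 0.9457 + 0.5886 = 1.534 km/s.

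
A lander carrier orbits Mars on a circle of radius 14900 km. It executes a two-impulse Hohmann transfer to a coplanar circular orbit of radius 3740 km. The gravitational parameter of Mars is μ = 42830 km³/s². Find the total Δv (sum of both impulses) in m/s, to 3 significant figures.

Semi-major axis of the transfer orbit: a_t = (14900 + 3740)/2 = 9320 km.
Circular speed at r₁: v₁ = √(μ/r₁) = √(42830/14900) = 1.6954 km/s.
On the transfer ellipse at r₁, vis-viva equation gives v_a = √[μ(2/r₁ − 1/a_t)] = 1.0740 km/s.
First burn Δv₁ = |v_a − v₁| = 0.6214 km/s.
Circular speed at r₂: v₂ = √(μ/r₂) = 3.384061 km/s.
Transfer-orbit speed at r₂: v_p = √[μ(2/r₂ − 1/a_t)] = 4.278814 km/s.
Second burn Δv₂ = |v₂ − v_p| = 0.8948 km/s.
Δv = Δv₁ + Δv₂ = 0.6214 + 0.8948 = 1.516 km/s.

Δv = 1520 m/s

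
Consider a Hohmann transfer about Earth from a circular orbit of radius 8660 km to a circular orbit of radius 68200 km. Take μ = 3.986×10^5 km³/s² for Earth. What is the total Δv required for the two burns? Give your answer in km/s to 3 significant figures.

Δv = 3.52 km/s

Transfer-ellipse semi-major axis a_t = (r₁ + r₂)/2 = (8660 + 68200)/2 = 38430 km.
At r₁ the circular-orbit speed is v₁ = √(μ/r₁) = 6.7844 km/s.
On the transfer ellipse at r₁, vis-viva equation gives v_p = √[μ(2/r₁ − 1/a_t)] = 9.0379 km/s.
First burn Δv₁ = |v_p − v₁| = 2.2535 km/s.
At r₂, v₂ = √(μ/r₂) = 2.41756 km/s.
Transfer-orbit speed at r₂: v_a = √[μ(2/r₂ − 1/a_t)] = 1.14763 km/s.
Second burn Δv₂ = |v₂ − v_a| = 1.2699 km/s.
Total Δv = Δv₁ + Δv₂ = 3.523 km/s.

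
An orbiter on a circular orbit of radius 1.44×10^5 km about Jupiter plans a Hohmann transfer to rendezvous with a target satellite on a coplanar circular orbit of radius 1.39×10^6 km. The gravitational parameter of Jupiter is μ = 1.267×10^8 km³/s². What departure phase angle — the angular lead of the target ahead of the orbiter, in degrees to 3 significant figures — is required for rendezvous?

Semi-major axis of the transfer orbit: a_t = (1.440×10^5 + 1.390×10^6)/2 = 7.670×10^5 km.
Transfer time t = π√(a_t³/μ) = 1.8748×10^5 s.
Target angular speed ω₂ = √(μ/r₂³) = 6.8686×10^-6 rad/s.
Angle swept by the target during transfer: ω₂·t = 1.2877 rad = 73.78°.
The orbiter traverses 180° on the transfer ellipse, so the target must lead by 180° − 73.78° = 106°.

φ = 106°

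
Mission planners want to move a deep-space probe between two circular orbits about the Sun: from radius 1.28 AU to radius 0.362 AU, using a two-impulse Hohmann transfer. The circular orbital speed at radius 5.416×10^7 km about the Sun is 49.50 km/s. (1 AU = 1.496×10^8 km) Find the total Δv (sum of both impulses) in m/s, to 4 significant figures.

From the circular-orbit relation v² = μ/r at r = 5.416×10^7 km: μ = v²r = (49.50)² × 5.416×10^7 = 1.32706×10^11 km³/s².
In km: r₁ = 1.28 × 1.496×10^8 = 1.91488×10^8 km; r₂ = 0.362 × 1.496×10^8 = 5.41552×10^7 km.
Transfer-ellipse semi-major axis a_t = (r₁ + r₂)/2 = (1.91488×10^8 + 5.41552×10^7)/2 = 1.228216×10^8 km.
Circular speed at r₁: v₁ = √(μ/r₁) = √(1.32706×10^11/1.91488×10^8) = 26.3253 km/s.
Transfer-orbit speed at r₁ (vis-viva equation): v_a = √[μ(2/r₁ − 1/a_t)] = 17.4806 km/s.
First burn Δv₁ = |v_a − v₁| = 8.8447 km/s.
At r₂, v₂ = √(μ/r₂) = 49.502 km/s.
Transfer-orbit speed at r₂: v_p = √[μ(2/r₂ − 1/a_t)] = 61.810 km/s.
Second burn Δv₂ = |v₂ − v_p| = 12.308 km/s.
Δv = Δv₁ + Δv₂ = 8.8447 + 12.308 = 21.15 km/s.

Δv = 21150 m/s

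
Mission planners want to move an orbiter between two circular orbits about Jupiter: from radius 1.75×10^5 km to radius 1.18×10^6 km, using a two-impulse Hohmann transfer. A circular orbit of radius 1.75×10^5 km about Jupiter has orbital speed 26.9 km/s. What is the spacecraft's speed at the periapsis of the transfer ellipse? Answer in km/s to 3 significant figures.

From the circular-orbit relation v² = μ/r at r = 1.75×10^5 km: μ = v²r = (26.9)² × 1.75×10^5 = 1.26632×10^8 km³/s².
Semi-major axis of the transfer orbit: a_t = (1.750×10^5 + 1.180×10^6)/2 = 6.775×10^5 km.
The periapsis of the transfer ellipse is at r = 1.750×10^5 km.
From the vis-viva equation, v = √[μ(2/r − 1/a_t)] = 35.50 km/s.

v = 35.5 km/s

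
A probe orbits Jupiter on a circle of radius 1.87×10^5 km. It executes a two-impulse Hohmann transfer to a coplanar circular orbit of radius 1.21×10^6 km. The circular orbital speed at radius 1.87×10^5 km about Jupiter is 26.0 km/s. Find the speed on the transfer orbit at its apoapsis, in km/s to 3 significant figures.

v = 5.29 km/s

From the circular-orbit relation v² = μ/r at r = 1.87×10^5 km: μ = v²r = (26.0)² × 1.87×10^5 = 1.26412×10^8 km³/s².
Transfer-ellipse semi-major axis a_t = (r₁ + r₂)/2 = (1.870×10^5 + 1.210×10^6)/2 = 6.985×10^5 km.
At apoapsis, r = 1.210×10^6 km.
Applying v² = μ(2/r − 1/a_t): v = 5.289 km/s.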